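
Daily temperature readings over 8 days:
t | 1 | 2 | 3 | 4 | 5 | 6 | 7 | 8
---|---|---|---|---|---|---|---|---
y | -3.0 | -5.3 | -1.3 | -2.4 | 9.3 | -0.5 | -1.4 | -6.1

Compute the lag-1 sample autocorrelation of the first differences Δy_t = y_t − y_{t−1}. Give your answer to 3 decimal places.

-0.457

First differences Δy: -2.3, 4.0, -1.1, 11.7, -9.8, -0.9, -4.7
Mean of differences = -0.4429
Numerator Σ(Δy_t−Δȳ)(Δy_{t+1}−Δȳ) = -126.5490
Denominator Σ(Δy_t−Δȳ)² = 276.9571
r_1(Δy) = -126.5490 / 276.9571 = -0.457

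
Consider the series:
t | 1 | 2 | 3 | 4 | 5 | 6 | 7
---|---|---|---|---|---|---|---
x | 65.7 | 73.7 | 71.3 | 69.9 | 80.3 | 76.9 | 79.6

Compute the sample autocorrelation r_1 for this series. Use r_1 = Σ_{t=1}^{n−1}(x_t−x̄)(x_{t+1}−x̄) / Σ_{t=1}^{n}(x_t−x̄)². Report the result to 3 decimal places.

0.135

Mean x̄ = (65.7 + 73.7 + 71.3 + 69.9 + 80.3 + 76.9 + 79.6)/7 = 73.9143
Numerator Σ_{t=1}^{6}(x_t−x̄)(x_{t+1}−x̄) = 23.2227
Denominator Σ(x_t−x̄)² = 172.4886
r_1 = 23.2227 / 172.4886 = 0.135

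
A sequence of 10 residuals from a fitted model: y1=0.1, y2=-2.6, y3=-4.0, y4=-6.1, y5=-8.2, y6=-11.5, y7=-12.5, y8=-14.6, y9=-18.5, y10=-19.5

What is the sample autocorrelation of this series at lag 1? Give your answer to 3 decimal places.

Mean ȳ = (0.1 − 2.6 − 4.0 − 6.1 − 8.2 − 11.5 − 12.5 − 14.6 − 18.5 − 19.5)/10 = -9.7400
Numerator Σ_{t=1}^{9}(y_t−ȳ)(y_{t+1}−ȳ) = 281.3724
Denominator Σ(y_t−ȳ)² = 402.7040
r_1 = 281.3724 / 402.7040 = 0.699

0.699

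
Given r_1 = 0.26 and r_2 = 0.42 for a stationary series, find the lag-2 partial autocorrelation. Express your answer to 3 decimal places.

φ_{22} = (r_2 − r_1²) / (1 − r_1²)
r_1² = (0.26)² = 0.0676
Numerator = 0.42 − 0.0676 = 0.3524; denominator = 1 − 0.0676 = 0.9324
φ_{22} = 0.3524 / 0.9324 = 0.378

0.378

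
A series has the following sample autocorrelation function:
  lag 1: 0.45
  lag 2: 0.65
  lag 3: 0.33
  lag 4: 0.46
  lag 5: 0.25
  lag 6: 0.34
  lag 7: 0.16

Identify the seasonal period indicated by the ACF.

The largest autocorrelation is r_2 = 0.65, with a weaker echo at lag 4 (0.46); the remaining lags stay at or below 0.45.
The dominant spike at lag 2 indicates a seasonal period of 2.

2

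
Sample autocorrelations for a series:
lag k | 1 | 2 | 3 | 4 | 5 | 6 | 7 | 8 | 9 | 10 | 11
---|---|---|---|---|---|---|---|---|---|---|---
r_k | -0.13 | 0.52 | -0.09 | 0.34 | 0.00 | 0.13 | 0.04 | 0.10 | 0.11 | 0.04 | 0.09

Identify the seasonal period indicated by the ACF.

2

The largest autocorrelation is r_2 = 0.52, with a weaker echo at lag 4 (0.34); the remaining lags stay at or below 0.13.
The dominant spike at lag 2 indicates a seasonal period of 2.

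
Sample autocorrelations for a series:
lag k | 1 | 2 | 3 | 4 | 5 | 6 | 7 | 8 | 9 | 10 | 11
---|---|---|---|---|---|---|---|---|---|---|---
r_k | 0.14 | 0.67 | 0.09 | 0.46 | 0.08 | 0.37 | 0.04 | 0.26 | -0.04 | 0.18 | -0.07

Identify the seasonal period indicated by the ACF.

2

The largest autocorrelation is r_2 = 0.67, with weaker echoes at lags 4 (0.46), 6 (0.37), 8 (0.26) and 10 (0.18); the remaining lags stay at or below 0.14.
The dominant spike at lag 2 indicates a seasonal period of 2.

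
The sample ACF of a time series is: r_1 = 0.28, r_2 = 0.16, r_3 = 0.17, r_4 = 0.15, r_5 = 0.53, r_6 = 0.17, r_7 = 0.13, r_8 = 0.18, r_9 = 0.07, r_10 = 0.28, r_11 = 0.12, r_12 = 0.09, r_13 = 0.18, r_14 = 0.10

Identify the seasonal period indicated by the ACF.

5

The largest autocorrelation is r_5 = 0.53; the remaining lags stay at or below 0.28. The elevated value at lag 1 (0.28), dropping to 0.16 at lag 2, reflects decaying short-term dependence rather than seasonality.
The dominant spike at lag 5 indicates a seasonal period of 5.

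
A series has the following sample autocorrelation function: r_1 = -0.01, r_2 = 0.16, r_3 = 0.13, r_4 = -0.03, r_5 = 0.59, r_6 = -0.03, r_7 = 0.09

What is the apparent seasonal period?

The largest autocorrelation is r_5 = 0.59; the remaining lags stay at or below 0.16.
The dominant spike at lag 5 indicates a seasonal period of 5.

5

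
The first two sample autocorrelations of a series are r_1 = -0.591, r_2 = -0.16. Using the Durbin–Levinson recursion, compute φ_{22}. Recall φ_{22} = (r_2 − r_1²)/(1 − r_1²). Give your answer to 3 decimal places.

-0.783

φ_{22} = (r_2 − r_1²) / (1 − r_1²)
r_1² = (-0.591)² = 0.349281
Numerator = -0.16 − 0.3493 = -0.5093; denominator = 1 − 0.3493 = 0.6507
φ_{22} = -0.5093 / 0.6507 = -0.783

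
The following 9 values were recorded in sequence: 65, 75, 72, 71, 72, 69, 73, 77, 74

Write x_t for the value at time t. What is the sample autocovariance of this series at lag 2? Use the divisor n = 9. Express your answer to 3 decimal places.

Mean x̄ = (65 + 75 + 72 + 71 + 72 + 69 + 73 + 77 + 74)/9 = 72.0000
Σ_{t=1}^{7}(x_t−x̄)(x_{t+2}−x̄) = -13.0000
γ_2 = -13.0000 / 9 = -1.444

-1.444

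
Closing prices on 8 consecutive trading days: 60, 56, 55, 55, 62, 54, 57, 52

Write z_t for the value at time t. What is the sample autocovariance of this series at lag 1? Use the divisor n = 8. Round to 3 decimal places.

-3.033

Mean z̄ = (60 + 56 + 55 + 55 + 62 + 54 + 57 + 52)/8 = 56.3750
Σ_{t=1}^{7}(z_t−z̄)(z_{t+1}−z̄) = -24.2656
γ_1 = -24.2656 / 8 = -3.033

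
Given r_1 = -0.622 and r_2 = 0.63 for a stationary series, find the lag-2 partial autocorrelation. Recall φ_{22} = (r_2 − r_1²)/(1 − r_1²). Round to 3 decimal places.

φ_{22} = (r_2 − r_1²) / (1 − r_1²)
r_1² = (-0.622)² = 0.386884
Numerator = 0.63 − 0.3869 = 0.2431; denominator = 1 − 0.3869 = 0.6131
φ_{22} = 0.2431 / 0.6131 = 0.397

0.397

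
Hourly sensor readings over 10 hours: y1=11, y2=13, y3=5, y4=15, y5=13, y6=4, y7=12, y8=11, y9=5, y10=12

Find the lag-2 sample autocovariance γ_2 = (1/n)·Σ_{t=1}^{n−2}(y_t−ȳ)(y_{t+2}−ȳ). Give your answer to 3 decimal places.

-4.302

Mean ȳ = (11 + 13 + 5 + 15 + 13 + 4 + 12 + 11 + 5 + 12)/10 = 10.1000
Σ_{t=1}^{8}(y_t−ȳ)(y_{t+2}−ȳ) = -43.0200
γ_2 = -43.0200 / 10 = -4.302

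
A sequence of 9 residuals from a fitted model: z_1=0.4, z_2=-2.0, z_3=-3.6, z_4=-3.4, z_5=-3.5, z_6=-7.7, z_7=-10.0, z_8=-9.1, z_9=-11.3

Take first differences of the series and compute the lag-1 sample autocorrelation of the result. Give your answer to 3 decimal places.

-0.151

First differences Δz: -2.4, -1.6, 0.2, -0.1, -4.2, -2.3, 0.9, -2.2
Mean of differences = -1.4625
Numerator Σ(Δz_t−Δz̄)(Δz_{t+1}−Δz̄) = -2.9927
Denominator Σ(Δz_t−Δz̄)² = 19.8388
r_1(Δz) = -2.9927 / 19.8388 = -0.151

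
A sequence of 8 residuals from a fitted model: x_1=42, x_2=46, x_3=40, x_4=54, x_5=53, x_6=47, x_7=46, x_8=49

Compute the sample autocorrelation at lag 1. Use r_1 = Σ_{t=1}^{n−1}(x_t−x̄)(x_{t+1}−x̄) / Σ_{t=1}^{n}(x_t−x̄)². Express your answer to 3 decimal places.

Mean x̄ = (42 + 46 + 40 + 54 + 53 + 47 + 46 + 49)/8 = 47.1250
Deviations from mean: -5.1250, -1.1250, -7.1250, 6.8750, 5.8750, -0.1250, -1.1250, 1.8750
Numerator Σ_{t=1}^{7}(x_t−x̄)(x_{t+1}−x̄) = 2.4844
Denominator Σ(x_t−x̄)² = 164.8750
r_1 = 2.4844 / 164.8750 = 0.015

0.015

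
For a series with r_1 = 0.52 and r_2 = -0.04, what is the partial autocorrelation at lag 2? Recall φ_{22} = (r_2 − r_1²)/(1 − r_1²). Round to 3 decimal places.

φ_{22} = (r_2 − r_1²) / (1 − r_1²)
r_1² = (0.52)² = 0.2704
Numerator = -0.04 − 0.2704 = -0.3104; denominator = 1 − 0.2704 = 0.7296
φ_{22} = -0.3104 / 0.7296 = -0.425

-0.425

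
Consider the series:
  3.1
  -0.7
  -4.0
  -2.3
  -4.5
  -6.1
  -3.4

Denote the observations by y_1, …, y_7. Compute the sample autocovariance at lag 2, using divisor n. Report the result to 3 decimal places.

-0.594

Mean ȳ = (3.1 − 0.7 − 4.0 − 2.3 − 4.5 − 6.1 − 3.4)/7 = -2.5571
Deviations: 5.6571, 1.8571, -1.4429, 0.2571, -1.9429, -3.5429, -0.8429
Σ_{t=1}^{5}(y_t−ȳ)(y_{t+2}−ȳ) = -4.1551
γ_2 = -4.1551 / 7 = -0.594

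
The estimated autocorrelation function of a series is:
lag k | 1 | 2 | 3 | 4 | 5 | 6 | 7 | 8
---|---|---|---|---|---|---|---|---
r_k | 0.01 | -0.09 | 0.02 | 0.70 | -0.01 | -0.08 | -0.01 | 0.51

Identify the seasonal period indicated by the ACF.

The largest autocorrelation is r_4 = 0.70, with a weaker echo at lag 8 (0.51); the remaining lags stay at or below 0.02.
The dominant spike at lag 4 indicates a seasonal period of 4.

4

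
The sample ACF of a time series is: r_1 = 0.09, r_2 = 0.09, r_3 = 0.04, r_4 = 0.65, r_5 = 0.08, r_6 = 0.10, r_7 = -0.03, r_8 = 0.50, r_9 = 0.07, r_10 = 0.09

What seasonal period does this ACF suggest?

4

The largest autocorrelation is r_4 = 0.65, with a weaker echo at lag 8 (0.50); the remaining lags stay at or below 0.10.
The dominant spike at lag 4 indicates a seasonal period of 4.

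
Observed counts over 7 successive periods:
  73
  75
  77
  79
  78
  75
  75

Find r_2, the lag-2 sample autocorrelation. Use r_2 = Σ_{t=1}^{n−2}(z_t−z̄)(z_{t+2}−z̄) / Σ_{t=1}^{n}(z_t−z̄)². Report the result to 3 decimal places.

Mean z̄ = (73 + 75 + 77 + 79 + 78 + 75 + 75)/7 = 76.0000
Σ(z_t−z̄)(z_{t+2}−z̄) = (-3.0000) + (-3.0000) + (2.0000) + (-3.0000) + (-2.0000) = -9.0000
Denominator Σ(z_t−z̄)² = 26.0000
r_2 = -9.0000 / 26.0000 = -0.346

-0.346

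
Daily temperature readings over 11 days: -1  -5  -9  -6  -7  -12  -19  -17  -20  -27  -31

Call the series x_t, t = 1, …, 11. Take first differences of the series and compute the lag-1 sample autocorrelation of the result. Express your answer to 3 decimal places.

-0.048

First differences Δx: -4, -4, 3, -1, -5, -7, 2, -3, -7, -4
Mean of differences = -3.0000
Numerator Σ(Δx_t−Δx̄)(Δx_{t+1}−Δx̄) = -5.0000
Denominator Σ(Δx_t−Δx̄)² = 104.0000
r_1(Δx) = -5.0000 / 104.0000 = -0.048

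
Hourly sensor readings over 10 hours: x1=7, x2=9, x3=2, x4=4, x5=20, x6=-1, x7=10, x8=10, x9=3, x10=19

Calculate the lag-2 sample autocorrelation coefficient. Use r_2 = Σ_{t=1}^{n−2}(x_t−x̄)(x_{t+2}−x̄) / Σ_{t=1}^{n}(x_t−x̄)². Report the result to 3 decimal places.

-0.035

Mean x̄ = (7 + 9 + 2 + 4 + 20 − 1 + 10 + 10 + 3 + 19)/10 = 8.3000
Numerator Σ_{t=1}^{8}(x_t−x̄)(x_{t+2}−x̄) = -15.2800
Denominator Σ(x_t−x̄)² = 432.1000
r_2 = -15.2800 / 432.1000 = -0.035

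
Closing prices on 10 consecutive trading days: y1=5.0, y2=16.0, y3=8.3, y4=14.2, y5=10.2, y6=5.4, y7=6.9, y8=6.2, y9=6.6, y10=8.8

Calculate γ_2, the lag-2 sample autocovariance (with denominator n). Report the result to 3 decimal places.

3.201

Mean ȳ = (5.0 + 16.0 + 8.3 + 14.2 + 10.2 + 5.4 + 6.9 + 6.2 + 6.6 + 8.8)/10 = 8.7600
Σ_{t=1}^{8}(y_t−ȳ)(y_{t+2}−ȳ) = 32.0128
γ_2 = 32.0128 / 10 = 3.201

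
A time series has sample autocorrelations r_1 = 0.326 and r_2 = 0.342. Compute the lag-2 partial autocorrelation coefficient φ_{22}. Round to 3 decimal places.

φ_{22} = (r_2 − r_1²) / (1 − r_1²)
r_1² = (0.326)² = 0.106276
Numerator = 0.342 − 0.1063 = 0.2357; denominator = 1 − 0.1063 = 0.8937
φ_{22} = 0.2357 / 0.8937 = 0.264

0.264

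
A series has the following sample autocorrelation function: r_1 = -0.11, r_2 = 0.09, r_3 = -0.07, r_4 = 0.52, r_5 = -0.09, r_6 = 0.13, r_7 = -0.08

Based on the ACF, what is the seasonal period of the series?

The largest autocorrelation is r_4 = 0.52; the remaining lags stay at or below 0.13.
The dominant spike at lag 4 indicates a seasonal period of 4.

4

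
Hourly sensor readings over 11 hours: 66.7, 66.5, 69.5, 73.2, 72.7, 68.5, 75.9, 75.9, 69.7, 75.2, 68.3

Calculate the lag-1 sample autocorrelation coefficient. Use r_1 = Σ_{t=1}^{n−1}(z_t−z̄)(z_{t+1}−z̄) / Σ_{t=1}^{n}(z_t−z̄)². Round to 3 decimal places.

0.078

Mean z̄ = (66.7 + 66.5 + 69.5 + 73.2 + 72.7 + 68.5 + 75.9 + 75.9 + 69.7 + 75.2 + 68.3)/11 = 71.1000
Numerator Σ_{t=1}^{10}(z_t−z̄)(z_{t+1}−z̄) = 10.0600
Denominator Σ(z_t−z̄)² = 129.5000
r_1 = 10.0600 / 129.5000 = 0.078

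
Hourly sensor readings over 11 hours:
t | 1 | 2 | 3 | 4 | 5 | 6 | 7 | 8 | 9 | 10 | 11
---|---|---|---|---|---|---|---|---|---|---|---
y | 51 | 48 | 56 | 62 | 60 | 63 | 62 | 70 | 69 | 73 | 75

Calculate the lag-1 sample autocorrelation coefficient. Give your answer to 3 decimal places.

Mean ȳ = (51 + 48 + 56 + 62 + 60 + 63 + 62 + 70 + 69 + 73 + 75)/11 = 62.6364
Numerator Σ_{t=1}^{10}(y_t−ȳ)(y_{t+1}−ȳ) = 508.4132
Denominator Σ(y_t−ȳ)² = 756.5455
r_1 = 508.4132 / 756.5455 = 0.672

0.672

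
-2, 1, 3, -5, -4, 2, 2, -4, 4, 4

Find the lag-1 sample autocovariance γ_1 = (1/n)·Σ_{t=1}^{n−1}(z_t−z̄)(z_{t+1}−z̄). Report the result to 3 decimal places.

Mean z̄ = (-2 + 1 + 3 − 5 − 4 + 2 + 2 − 4 + 4 + 4)/10 = 0.1000
Σ_{t=1}^{9}(z_t−z̄)(z_{t+1}−z̄) = -5.9100
γ_1 = -5.9100 / 10 = -0.591

-0.591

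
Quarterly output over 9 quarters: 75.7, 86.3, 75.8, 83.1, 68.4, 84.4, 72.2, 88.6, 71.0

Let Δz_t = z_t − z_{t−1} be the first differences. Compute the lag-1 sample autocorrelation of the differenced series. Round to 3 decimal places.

-0.824

First differences Δz: 10.6, -10.5, 7.3, -14.7, 16.0, -12.2, 16.4, -17.6
Mean of differences = -0.5875
Numerator Σ(Δz_t−Δz̄)(Δz_{t+1}−Δz̄) = -1213.3739
Denominator Σ(Δz_t−Δz̄)² = 1472.7888
r_1(Δz) = -1213.3739 / 1472.7888 = -0.824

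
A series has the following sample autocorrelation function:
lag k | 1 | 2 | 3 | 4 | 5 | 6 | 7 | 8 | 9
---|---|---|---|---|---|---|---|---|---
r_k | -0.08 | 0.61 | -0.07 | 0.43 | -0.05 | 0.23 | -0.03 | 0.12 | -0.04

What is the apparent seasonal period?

2

The largest autocorrelation is r_2 = 0.61, with weaker echoes at lags 4 (0.43) and 6 (0.23); the remaining lags stay at or below 0.12.
The dominant spike at lag 2 indicates a seasonal period of 2.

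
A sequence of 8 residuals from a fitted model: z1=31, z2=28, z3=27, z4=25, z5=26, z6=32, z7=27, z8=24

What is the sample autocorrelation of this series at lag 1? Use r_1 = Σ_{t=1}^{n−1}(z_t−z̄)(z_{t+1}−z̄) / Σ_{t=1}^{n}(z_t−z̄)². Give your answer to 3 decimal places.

Mean z̄ = (31 + 28 + 27 + 25 + 26 + 32 + 27 + 24)/8 = 27.5000
Deviations from mean: 3.5000, 0.5000, -0.5000, -2.5000, -1.5000, 4.5000, -0.5000, -3.5000
Numerator Σ_{t=1}^{7}(z_t−z̄)(z_{t+1}−z̄) = -0.7500
Denominator Σ(z_t−z̄)² = 54.0000
r_1 = -0.7500 / 54.0000 = -0.014

-0.014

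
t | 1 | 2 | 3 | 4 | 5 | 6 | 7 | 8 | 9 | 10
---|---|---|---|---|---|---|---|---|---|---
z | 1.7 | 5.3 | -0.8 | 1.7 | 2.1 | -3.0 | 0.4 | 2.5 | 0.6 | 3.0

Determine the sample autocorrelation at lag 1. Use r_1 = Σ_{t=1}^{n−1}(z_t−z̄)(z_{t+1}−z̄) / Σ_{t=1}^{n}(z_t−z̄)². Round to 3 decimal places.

Mean z̄ = (1.7 + 5.3 − 0.8 + 1.7 + 2.1 − 3.0 + 0.4 + 2.5 + 0.6 + 3.0)/10 = 1.3500
Numerator Σ_{t=1}^{9}(z_t−z̄)(z_{t+1}−z̄) = -9.9225
Denominator Σ(z_t−z̄)² = 45.4650
r_1 = -9.9225 / 45.4650 = -0.218

-0.218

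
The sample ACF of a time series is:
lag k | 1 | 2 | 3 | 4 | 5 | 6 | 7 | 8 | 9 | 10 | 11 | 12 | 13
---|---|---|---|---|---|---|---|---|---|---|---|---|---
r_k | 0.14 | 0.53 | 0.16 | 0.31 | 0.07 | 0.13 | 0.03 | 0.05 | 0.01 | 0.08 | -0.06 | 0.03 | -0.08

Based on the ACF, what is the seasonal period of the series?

The largest autocorrelation is r_2 = 0.53, with a weaker echo at lag 4 (0.31); the remaining lags stay at or below 0.16.
The dominant spike at lag 2 indicates a seasonal period of 2.

2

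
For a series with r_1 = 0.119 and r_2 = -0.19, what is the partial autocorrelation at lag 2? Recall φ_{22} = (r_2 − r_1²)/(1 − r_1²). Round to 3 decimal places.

-0.207

φ_{22} = (r_2 − r_1²) / (1 − r_1²)
r_1² = (0.119)² = 0.014161
Numerator = -0.19 − 0.0142 = -0.2042; denominator = 1 − 0.0142 = 0.9858
φ_{22} = -0.2042 / 0.9858 = -0.207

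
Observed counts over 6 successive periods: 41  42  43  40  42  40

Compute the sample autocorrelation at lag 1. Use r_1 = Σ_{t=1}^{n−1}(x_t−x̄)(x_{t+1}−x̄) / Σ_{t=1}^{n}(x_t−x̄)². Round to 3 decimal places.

-0.424

Mean x̄ = (41 + 42 + 43 + 40 + 42 + 40)/6 = 41.3333
Numerator Σ_{t=1}^{5}(x_t−x̄)(x_{t+1}−x̄) = -3.1111
Denominator Σ(x_t−x̄)² = 7.3333
r_1 = -3.1111 / 7.3333 = -0.424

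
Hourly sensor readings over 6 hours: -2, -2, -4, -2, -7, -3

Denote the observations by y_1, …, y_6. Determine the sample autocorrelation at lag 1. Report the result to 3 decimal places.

Mean ȳ = (-2 − 2 − 4 − 2 − 7 − 3)/6 = -3.3333
Σ(y_t−ȳ)(y_{t+1}−ȳ) = (1.7778) + (-0.8889) + (-0.8889) + (-4.8889) + (-1.2222) = -6.1111
Denominator Σ(y_t−ȳ)² = 19.3333
r_1 = -6.1111 / 19.3333 = -0.316

-0.316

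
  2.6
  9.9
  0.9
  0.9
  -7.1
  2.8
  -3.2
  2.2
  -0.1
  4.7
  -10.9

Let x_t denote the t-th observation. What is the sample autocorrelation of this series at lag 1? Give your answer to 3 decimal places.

-0.192

Mean x̄ = (2.6 + 9.9 + 0.9 + 0.9 − 7.1 + 2.8 − 3.2 + 2.2 − 0.1 + 4.7 − 10.9)/11 = 0.2455
Numerator Σ_{t=1}^{10}(x_t−x̄)(x_{t+1}−x̄) = -61.4902
Denominator Σ(x_t−x̄)² = 319.9673
r_1 = -61.4902 / 319.9673 = -0.192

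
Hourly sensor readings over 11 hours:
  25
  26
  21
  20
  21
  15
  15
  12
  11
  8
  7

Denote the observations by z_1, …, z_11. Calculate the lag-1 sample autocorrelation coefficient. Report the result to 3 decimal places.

0.715

Mean z̄ = (25 + 26 + 21 + 20 + 21 + 15 + 15 + 12 + 11 + 8 + 7)/11 = 16.4545
Numerator Σ_{t=1}^{10}(z_t−z̄)(z_{t+1}−z̄) = 309.5207
Denominator Σ(z_t−z̄)² = 432.7273
r_1 = 309.5207 / 432.7273 = 0.715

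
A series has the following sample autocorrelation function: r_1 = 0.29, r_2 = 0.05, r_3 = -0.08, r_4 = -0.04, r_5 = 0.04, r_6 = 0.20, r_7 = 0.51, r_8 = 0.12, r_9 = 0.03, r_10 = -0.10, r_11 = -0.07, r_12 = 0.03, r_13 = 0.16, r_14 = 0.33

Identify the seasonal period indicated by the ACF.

7

The largest autocorrelation is r_7 = 0.51, with a weaker echo at lag 14 (0.33); the remaining lags stay at or below 0.29. The elevated value at lag 1 (0.29), dropping to 0.05 at lag 2, reflects decaying short-term dependence rather than seasonality.
The dominant spike at lag 7 indicates a seasonal period of 7.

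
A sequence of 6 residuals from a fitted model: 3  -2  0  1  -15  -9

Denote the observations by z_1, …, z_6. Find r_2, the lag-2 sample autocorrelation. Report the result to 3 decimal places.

Mean z̄ = (3 − 2 + 0 + 1 − 15 − 9)/6 = -3.6667
Σ(z_t−z̄)(z_{t+2}−z̄) = (24.4444) + (7.7778) + (-41.5556) + (-24.8889) = -34.2222
Denominator Σ(z_t−z̄)² = 239.3333
r_2 = -34.2222 / 239.3333 = -0.143

-0.143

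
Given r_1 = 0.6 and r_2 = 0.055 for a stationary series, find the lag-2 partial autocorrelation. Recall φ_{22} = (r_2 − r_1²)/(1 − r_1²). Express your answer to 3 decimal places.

φ_{22} = (r_2 − r_1²) / (1 − r_1²)
r_1² = (0.6)² = 0.36
Numerator = 0.055 − 0.3600 = -0.3050; denominator = 1 − 0.3600 = 0.6400
φ_{22} = -0.3050 / 0.6400 = -0.477

-0.477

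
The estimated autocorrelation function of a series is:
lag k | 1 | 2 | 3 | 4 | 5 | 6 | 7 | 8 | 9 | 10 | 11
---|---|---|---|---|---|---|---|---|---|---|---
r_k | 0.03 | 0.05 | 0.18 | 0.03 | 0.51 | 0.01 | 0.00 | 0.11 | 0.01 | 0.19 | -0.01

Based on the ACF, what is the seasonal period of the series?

5

The largest autocorrelation is r_5 = 0.51, with a weaker echo at lag 10 (0.19); the remaining lags stay at or below 0.18.
The dominant spike at lag 5 indicates a seasonal period of 5.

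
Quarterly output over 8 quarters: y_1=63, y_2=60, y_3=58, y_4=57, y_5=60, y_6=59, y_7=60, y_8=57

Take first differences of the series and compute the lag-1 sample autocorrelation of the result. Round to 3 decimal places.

First differences Δy: -3, -2, -1, 3, -1, 1, -3
Mean of differences = -0.8571
Numerator Σ(Δy_t−Δȳ)(Δy_{t+1}−Δȳ) = -2.7347
Denominator Σ(Δy_t−Δȳ)² = 28.8571
r_1(Δy) = -2.7347 / 28.8571 = -0.095

-0.095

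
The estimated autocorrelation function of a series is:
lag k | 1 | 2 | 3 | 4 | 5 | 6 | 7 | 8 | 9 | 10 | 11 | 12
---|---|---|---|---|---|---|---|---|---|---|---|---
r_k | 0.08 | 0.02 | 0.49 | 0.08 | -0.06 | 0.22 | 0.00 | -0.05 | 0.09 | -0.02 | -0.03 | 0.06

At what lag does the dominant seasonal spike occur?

The largest autocorrelation is r_3 = 0.49, with a weaker echo at lag 6 (0.22); the remaining lags stay at or below 0.09.
The dominant spike at lag 3 indicates a seasonal period of 3.

3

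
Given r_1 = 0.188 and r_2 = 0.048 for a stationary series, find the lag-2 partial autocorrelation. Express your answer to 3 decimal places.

0.013

φ_{22} = (r_2 − r_1²) / (1 − r_1²)
r_1² = (0.188)² = 0.035344
Numerator = 0.048 − 0.0353 = 0.0127; denominator = 1 − 0.0353 = 0.9647
φ_{22} = 0.0127 / 0.9647 = 0.013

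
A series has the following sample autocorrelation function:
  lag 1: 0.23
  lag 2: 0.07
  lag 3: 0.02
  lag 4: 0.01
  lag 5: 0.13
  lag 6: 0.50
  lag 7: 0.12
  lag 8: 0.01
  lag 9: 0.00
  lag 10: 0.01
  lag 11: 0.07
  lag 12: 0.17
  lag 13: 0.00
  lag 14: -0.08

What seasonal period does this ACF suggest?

The largest autocorrelation is r_6 = 0.50; the remaining lags stay at or below 0.23. The elevated value at lag 1 (0.23), dropping to 0.07 at lag 2, reflects decaying short-term dependence rather than seasonality.
The dominant spike at lag 6 indicates a seasonal period of 6.

6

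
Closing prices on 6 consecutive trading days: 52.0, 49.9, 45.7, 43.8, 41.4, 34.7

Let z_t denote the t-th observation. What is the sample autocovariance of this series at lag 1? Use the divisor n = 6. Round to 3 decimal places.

Mean z̄ = (52.0 + 49.9 + 45.7 + 43.8 + 41.4 + 34.7)/6 = 44.5833
Σ_{t=1}^{5}(z_t−z̄)(z_{t+1}−z̄) = 78.4497
γ_1 = 78.4497 / 6 = 13.075

13.075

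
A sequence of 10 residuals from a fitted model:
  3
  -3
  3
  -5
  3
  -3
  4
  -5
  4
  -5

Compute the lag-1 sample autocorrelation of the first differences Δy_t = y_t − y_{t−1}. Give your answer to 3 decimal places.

-0.878

First differences Δy: -6, 6, -8, 8, -6, 7, -9, 9, -9
Mean of differences = -0.8889
Numerator Σ(Δy_t−Δȳ)(Δy_{t+1}−Δȳ) = -457.5679
Denominator Σ(Δy_t−Δȳ)² = 520.8889
r_1(Δy) = -457.5679 / 520.8889 = -0.878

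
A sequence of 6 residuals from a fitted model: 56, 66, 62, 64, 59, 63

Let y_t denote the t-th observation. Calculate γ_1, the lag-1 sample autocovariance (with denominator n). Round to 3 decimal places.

-5.352

Mean ȳ = (56 + 66 + 62 + 64 + 59 + 63)/6 = 61.6667
Deviations: -5.6667, 4.3333, 0.3333, 2.3333, -2.6667, 1.3333
Σ_{t=1}^{5}(y_t−ȳ)(y_{t+1}−ȳ) = -32.1111
γ_1 = -32.1111 / 6 = -5.352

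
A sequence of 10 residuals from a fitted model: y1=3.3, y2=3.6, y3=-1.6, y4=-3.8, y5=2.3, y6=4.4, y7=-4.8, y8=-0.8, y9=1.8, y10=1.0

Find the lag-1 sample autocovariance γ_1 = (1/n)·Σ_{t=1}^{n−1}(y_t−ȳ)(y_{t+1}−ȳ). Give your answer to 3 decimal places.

Mean ȳ = (3.3 + 3.6 − 1.6 − 3.8 + 2.3 + 4.4 − 4.8 − 0.8 + 1.8 + 1.0)/10 = 0.5400
Σ_{t=1}^{9}(y_t−ȳ)(y_{t+1}−ȳ) = -4.2256
γ_1 = -4.2256 / 10 = -0.423

-0.423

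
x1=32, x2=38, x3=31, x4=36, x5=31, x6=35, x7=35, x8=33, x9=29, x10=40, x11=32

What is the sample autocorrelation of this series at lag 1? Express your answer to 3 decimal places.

-0.654

Mean x̄ = (32 + 38 + 31 + 36 + 31 + 35 + 35 + 33 + 29 + 40 + 32)/11 = 33.8182
Numerator Σ_{t=1}^{10}(x_t−x̄)(x_{t+1}−x̄) = -71.6694
Denominator Σ(x_t−x̄)² = 109.6364
r_1 = -71.6694 / 109.6364 = -0.654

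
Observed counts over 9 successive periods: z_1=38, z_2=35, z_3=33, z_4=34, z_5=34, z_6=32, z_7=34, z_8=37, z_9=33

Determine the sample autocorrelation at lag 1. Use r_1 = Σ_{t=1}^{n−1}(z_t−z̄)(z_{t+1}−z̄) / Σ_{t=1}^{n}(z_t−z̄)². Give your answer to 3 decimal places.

Mean z̄ = (38 + 35 + 33 + 34 + 34 + 32 + 34 + 37 + 33)/9 = 34.4444
Numerator Σ_{t=1}^{8}(z_t−z̄)(z_{t+1}−z̄) = -0.6420
Denominator Σ(z_t−z̄)² = 30.2222
r_1 = -0.6420 / 30.2222 = -0.021

-0.021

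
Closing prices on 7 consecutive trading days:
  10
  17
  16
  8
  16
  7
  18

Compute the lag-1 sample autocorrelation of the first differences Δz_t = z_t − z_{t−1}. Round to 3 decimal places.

-0.602

First differences Δz: 7, -1, -8, 8, -9, 11
Mean of differences = 1.3333
Numerator Σ(Δz_t−Δz̄)(Δz_{t+1}−Δz̄) = -222.4444
Denominator Σ(Δz_t−Δz̄)² = 369.3333
r_1(Δz) = -222.4444 / 369.3333 = -0.602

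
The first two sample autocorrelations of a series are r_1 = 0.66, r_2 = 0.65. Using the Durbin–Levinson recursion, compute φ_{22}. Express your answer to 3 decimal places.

0.380

φ_{22} = (r_2 − r_1²) / (1 − r_1²)
r_1² = (0.66)² = 0.4356
Numerator = 0.65 − 0.4356 = 0.2144; denominator = 1 − 0.4356 = 0.5644
φ_{22} = 0.2144 / 0.5644 = 0.380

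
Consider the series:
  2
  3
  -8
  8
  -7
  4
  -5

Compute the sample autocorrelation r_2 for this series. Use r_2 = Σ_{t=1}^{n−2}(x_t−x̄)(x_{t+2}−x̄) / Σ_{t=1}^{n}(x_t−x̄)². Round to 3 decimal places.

0.556

Mean x̄ = (2 + 3 − 8 + 8 − 7 + 4 − 5)/7 = -0.4286
Deviations from mean: 2.4286, 3.4286, -7.5714, 8.4286, -6.5714, 4.4286, -4.5714
Σ(x_t−x̄)(x_{t+2}−x̄) = (-18.3878) + (28.8980) + (49.7551) + (37.3265) + (30.0408) = 127.6327
Denominator Σ(x_t−x̄)² = 229.7143
r_2 = 127.6327 / 229.7143 = 0.556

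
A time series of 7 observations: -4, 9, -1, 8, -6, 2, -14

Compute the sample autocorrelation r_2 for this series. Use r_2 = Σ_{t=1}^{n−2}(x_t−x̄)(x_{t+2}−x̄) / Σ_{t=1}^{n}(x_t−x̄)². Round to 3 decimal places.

0.462

Mean x̄ = (-4 + 9 − 1 + 8 − 6 + 2 − 14)/7 = -0.8571
Deviations from mean: -3.1429, 9.8571, -0.1429, 8.8571, -5.1429, 2.8571, -13.1429
Numerator Σ_{t=1}^{5}(x_t−x̄)(x_{t+2}−x̄) = 181.3878
Denominator Σ(x_t−x̄)² = 392.8571
r_2 = 181.3878 / 392.8571 = 0.462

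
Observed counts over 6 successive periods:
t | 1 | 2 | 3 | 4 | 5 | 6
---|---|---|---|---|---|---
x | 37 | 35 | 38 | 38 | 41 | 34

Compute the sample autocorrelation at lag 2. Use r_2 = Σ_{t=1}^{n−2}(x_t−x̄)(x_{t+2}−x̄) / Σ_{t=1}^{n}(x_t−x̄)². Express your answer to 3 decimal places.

Mean x̄ = (37 + 35 + 38 + 38 + 41 + 34)/6 = 37.1667
Deviations from mean: -0.1667, -2.1667, 0.8333, 0.8333, 3.8333, -3.1667
Σ(x_t−x̄)(x_{t+2}−x̄) = (-0.1389) + (-1.8056) + (3.1944) + (-2.6389) = -1.3889
Denominator Σ(x_t−x̄)² = 30.8333
r_2 = -1.3889 / 30.8333 = -0.045

-0.045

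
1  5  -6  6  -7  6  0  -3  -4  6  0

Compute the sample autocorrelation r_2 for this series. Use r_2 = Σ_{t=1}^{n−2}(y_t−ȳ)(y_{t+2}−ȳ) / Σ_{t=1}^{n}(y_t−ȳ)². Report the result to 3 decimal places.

Mean ȳ = (1 + 5 − 6 + 6 − 7 + 6 + 0 − 3 − 4 + 6 + 0)/11 = 0.3636
Numerator Σ_{t=1}^{9}(y_t−ȳ)(y_{t+2}−ȳ) = 68.6446
Denominator Σ(y_t−ȳ)² = 242.5455
r_2 = 68.6446 / 242.5455 = 0.283

0.283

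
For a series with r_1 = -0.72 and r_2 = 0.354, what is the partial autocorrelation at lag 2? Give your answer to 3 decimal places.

-0.341

φ_{22} = (r_2 − r_1²) / (1 − r_1²)
r_1² = (-0.72)² = 0.5184
Numerator = 0.354 − 0.5184 = -0.1644; denominator = 1 − 0.5184 = 0.4816
φ_{22} = -0.1644 / 0.4816 = -0.341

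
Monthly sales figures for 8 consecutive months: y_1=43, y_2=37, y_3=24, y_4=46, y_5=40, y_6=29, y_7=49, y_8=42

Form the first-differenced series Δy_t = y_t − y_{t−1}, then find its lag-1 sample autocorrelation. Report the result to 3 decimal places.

First differences Δy: -6, -13, 22, -6, -11, 20, -7
Mean of differences = -0.1429
Numerator Σ(Δy_t−Δȳ)(Δy_{t+1}−Δȳ) = -632.3061
Denominator Σ(Δy_t−Δȳ)² = 1294.8571
r_1(Δy) = -632.3061 / 1294.8571 = -0.488

-0.488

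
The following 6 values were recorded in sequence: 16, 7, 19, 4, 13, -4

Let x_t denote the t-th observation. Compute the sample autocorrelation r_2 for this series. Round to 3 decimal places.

0.507

Mean x̄ = (16 + 7 + 19 + 4 + 13 − 4)/6 = 9.1667
Σ(x_t−x̄)(x_{t+2}−x̄) = (67.1944) + (11.1944) + (37.6944) + (68.0278) = 184.1111
Denominator Σ(x_t−x̄)² = 362.8333
r_2 = 184.1111 / 362.8333 = 0.507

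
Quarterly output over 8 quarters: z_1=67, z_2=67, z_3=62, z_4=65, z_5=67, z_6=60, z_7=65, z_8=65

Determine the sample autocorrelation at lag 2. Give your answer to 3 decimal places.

-0.299

Mean z̄ = (67 + 67 + 62 + 65 + 67 + 60 + 65 + 65)/8 = 64.7500
Deviations from mean: 2.2500, 2.2500, -2.7500, 0.2500, 2.2500, -4.7500, 0.2500, 0.2500
Numerator Σ_{t=1}^{6}(z_t−z̄)(z_{t+2}−z̄) = -13.6250
Denominator Σ(z_t−z̄)² = 45.5000
r_2 = -13.6250 / 45.5000 = -0.299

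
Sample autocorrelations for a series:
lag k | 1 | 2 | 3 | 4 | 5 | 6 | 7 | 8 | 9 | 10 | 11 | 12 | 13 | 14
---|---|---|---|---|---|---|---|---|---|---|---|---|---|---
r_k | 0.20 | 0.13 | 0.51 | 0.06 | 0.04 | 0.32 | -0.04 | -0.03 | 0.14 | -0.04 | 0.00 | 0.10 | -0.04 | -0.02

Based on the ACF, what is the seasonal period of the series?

3

The largest autocorrelation is r_3 = 0.51, with a weaker echo at lag 6 (0.32); the remaining lags stay at or below 0.20. The elevated value at lag 1 (0.20), dropping to 0.13 at lag 2, reflects decaying short-term dependence rather than seasonality.
The dominant spike at lag 3 indicates a seasonal period of 3.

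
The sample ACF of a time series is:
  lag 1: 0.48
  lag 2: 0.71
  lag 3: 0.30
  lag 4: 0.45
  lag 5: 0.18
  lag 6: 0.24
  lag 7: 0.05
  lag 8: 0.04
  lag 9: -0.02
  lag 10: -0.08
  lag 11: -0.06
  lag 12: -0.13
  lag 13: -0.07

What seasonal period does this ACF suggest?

The largest autocorrelation is r_2 = 0.71; the remaining lags stay at or below 0.48.
The dominant spike at lag 2 indicates a seasonal period of 2.

2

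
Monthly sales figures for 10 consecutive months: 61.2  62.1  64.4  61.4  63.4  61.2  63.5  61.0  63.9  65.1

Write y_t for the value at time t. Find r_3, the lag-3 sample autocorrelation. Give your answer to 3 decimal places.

-0.150

Mean ȳ = (61.2 + 62.1 + 64.4 + 61.4 + 63.4 + 61.2 + 63.5 + 61.0 + 63.9 + 65.1)/10 = 62.7200
Σ(y_t−ȳ)(y_{t+3}−ȳ) = (2.0064) + (-0.4216) + (-2.5536) + (-1.0296) + (-1.1696) + (-1.7936) + (1.8564) = -3.1052
Denominator Σ(y_t−ȳ)² = 20.6560
r_3 = -3.1052 / 20.6560 = -0.150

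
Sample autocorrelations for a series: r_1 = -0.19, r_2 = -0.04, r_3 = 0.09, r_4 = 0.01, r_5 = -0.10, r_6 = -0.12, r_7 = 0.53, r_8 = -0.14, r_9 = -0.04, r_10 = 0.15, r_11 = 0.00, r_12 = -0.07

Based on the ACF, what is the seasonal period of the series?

7

The largest autocorrelation is r_7 = 0.53; the remaining lags stay at or below 0.15.
The dominant spike at lag 7 indicates a seasonal period of 7.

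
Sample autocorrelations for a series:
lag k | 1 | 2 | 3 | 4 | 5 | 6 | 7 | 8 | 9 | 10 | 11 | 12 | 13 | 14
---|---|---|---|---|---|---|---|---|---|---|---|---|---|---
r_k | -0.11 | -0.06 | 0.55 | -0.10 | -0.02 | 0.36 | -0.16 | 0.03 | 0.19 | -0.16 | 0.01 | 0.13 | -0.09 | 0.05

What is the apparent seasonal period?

3

The largest autocorrelation is r_3 = 0.55, with weaker echoes at lags 6 (0.36) and 9 (0.19); the remaining lags stay at or below 0.13.
The dominant spike at lag 3 indicates a seasonal period of 3.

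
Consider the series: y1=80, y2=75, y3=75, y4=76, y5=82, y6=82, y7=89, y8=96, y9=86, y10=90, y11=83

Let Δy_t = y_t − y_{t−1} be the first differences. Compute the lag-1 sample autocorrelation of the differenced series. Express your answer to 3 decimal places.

First differences Δy: -5, 0, 1, 6, 0, 7, 7, -10, 4, -7
Mean of differences = 0.3000
Numerator Σ(Δy_t−Δȳ)(Δy_{t+1}−Δȳ) = -87.5900
Denominator Σ(Δy_t−Δȳ)² = 324.1000
r_1(Δy) = -87.5900 / 324.1000 = -0.270

-0.270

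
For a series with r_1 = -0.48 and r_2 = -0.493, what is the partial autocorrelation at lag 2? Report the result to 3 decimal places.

-0.940

φ_{22} = (r_2 − r_1²) / (1 − r_1²)
r_1² = (-0.48)² = 0.2304
Numerator = -0.493 − 0.2304 = -0.7234; denominator = 1 − 0.2304 = 0.7696
φ_{22} = -0.7234 / 0.7696 = -0.940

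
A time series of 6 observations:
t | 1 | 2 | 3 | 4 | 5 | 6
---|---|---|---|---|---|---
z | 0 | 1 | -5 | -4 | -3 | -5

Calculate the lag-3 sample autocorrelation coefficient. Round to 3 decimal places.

0.020

Mean z̄ = (0 + 1 − 5 − 4 − 3 − 5)/6 = -2.6667
Deviations from mean: 2.6667, 3.6667, -2.3333, -1.3333, -0.3333, -2.3333
Numerator Σ_{t=1}^{3}(z_t−z̄)(z_{t+3}−z̄) = 0.6667
Denominator Σ(z_t−z̄)² = 33.3333
r_3 = 0.6667 / 33.3333 = 0.020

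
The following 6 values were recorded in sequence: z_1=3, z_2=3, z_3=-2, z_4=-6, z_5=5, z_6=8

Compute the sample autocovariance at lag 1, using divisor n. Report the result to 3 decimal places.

Mean z̄ = (3 + 3 − 2 − 6 + 5 + 8)/6 = 1.8333
Deviations: 1.1667, 1.1667, -3.8333, -7.8333, 3.1667, 6.1667
Σ_{t=1}^{5}(z_t−z̄)(z_{t+1}−z̄) = 21.6389
γ_1 = 21.6389 / 6 = 3.606

3.606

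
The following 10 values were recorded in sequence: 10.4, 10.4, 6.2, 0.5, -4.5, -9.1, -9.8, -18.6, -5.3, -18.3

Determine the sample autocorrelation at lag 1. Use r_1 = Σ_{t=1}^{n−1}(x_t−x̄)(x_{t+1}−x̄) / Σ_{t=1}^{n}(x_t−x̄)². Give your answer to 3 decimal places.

Mean x̄ = (10.4 + 10.4 + 6.2 + 0.5 − 4.5 − 9.1 − 9.8 − 18.6 − 5.3 − 18.3)/10 = -3.8100
Numerator Σ_{t=1}^{9}(x_t−x̄)(x_{t+1}−x̄) = 551.8919
Denominator Σ(x_t−x̄)² = 1017.8890
r_1 = 551.8919 / 1017.8890 = 0.542

0.542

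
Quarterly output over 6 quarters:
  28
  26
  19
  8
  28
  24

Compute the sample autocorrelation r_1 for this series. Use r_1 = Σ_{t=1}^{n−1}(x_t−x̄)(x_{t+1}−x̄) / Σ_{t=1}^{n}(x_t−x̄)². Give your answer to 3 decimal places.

-0.057

Mean x̄ = (28 + 26 + 19 + 8 + 28 + 24)/6 = 22.1667
Deviations from mean: 5.8333, 3.8333, -3.1667, -14.1667, 5.8333, 1.8333
Σ(x_t−x̄)(x_{t+1}−x̄) = (22.3611) + (-12.1389) + (44.8611) + (-82.6389) + (10.6944) = -16.8611
Denominator Σ(x_t−x̄)² = 296.8333
r_1 = -16.8611 / 296.8333 = -0.057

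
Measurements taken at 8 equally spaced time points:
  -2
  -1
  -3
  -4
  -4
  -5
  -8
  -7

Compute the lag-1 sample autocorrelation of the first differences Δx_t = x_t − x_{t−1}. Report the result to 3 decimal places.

-0.410

First differences Δx: 1, -2, -1, 0, -1, -3, 1
Mean of differences = -0.7143
Numerator Σ(Δx_t−Δx̄)(Δx_{t+1}−Δx̄) = -5.5102
Denominator Σ(Δx_t−Δx̄)² = 13.4286
r_1(Δx) = -5.5102 / 13.4286 = -0.410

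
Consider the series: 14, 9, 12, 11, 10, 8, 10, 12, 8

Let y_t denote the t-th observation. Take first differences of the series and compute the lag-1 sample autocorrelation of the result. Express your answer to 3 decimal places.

First differences Δy: -5, 3, -1, -1, -2, 2, 2, -4
Mean of differences = -0.7500
Numerator Σ(Δy_t−Δȳ)(Δy_{t+1}−Δȳ) = -21.3125
Denominator Σ(Δy_t−Δȳ)² = 59.5000
r_1(Δy) = -21.3125 / 59.5000 = -0.358

-0.358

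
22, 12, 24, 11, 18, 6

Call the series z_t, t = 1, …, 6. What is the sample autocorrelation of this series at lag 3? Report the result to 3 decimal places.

Mean z̄ = (22 + 12 + 24 + 11 + 18 + 6)/6 = 15.5000
Σ(z_t−z̄)(z_{t+3}−z̄) = (-29.2500) + (-8.7500) + (-80.7500) = -118.7500
Denominator Σ(z_t−z̄)² = 243.5000
r_3 = -118.7500 / 243.5000 = -0.488

-0.488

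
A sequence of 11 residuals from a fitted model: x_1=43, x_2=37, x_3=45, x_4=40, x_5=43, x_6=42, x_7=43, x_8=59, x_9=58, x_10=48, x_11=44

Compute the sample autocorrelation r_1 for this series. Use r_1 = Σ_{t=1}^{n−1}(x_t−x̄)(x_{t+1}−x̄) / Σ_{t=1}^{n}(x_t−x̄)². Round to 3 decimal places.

0.460

Mean x̄ = (43 + 37 + 45 + 40 + 43 + 42 + 43 + 59 + 58 + 48 + 44)/11 = 45.6364
Numerator Σ_{t=1}^{10}(x_t−x̄)(x_{t+1}−x̄) = 221.2314
Denominator Σ(x_t−x̄)² = 480.5455
r_1 = 221.2314 / 480.5455 = 0.460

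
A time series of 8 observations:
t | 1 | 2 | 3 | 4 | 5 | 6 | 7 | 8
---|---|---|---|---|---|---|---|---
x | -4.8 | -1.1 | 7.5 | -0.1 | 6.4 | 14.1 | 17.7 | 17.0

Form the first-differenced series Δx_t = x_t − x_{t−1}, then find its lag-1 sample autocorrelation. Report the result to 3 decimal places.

First differences Δx: 3.7, 8.6, -7.6, 6.5, 7.7, 3.6, -0.7
Mean of differences = 3.1143
Numerator Σ(Δx_t−Δx̄)(Δx_{t+1}−Δx̄) = -75.9373
Denominator Σ(Δx_t−Δx̄)² = 192.5086
r_1(Δx) = -75.9373 / 192.5086 = -0.394

-0.394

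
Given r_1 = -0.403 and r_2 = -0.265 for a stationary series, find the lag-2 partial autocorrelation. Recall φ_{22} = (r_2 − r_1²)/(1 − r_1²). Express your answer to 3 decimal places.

φ_{22} = (r_2 − r_1²) / (1 − r_1²)
r_1² = (-0.403)² = 0.162409
Numerator = -0.265 − 0.1624 = -0.4274; denominator = 1 − 0.1624 = 0.8376
φ_{22} = -0.4274 / 0.8376 = -0.510

-0.510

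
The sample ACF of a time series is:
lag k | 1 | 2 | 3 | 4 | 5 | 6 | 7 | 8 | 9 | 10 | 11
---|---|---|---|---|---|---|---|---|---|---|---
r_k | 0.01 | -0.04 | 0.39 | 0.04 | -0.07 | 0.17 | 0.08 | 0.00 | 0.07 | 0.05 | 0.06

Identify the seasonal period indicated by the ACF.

3

The largest autocorrelation is r_3 = 0.39, with a weaker echo at lag 6 (0.17); the remaining lags stay at or below 0.08.
The dominant spike at lag 3 indicates a seasonal period of 3.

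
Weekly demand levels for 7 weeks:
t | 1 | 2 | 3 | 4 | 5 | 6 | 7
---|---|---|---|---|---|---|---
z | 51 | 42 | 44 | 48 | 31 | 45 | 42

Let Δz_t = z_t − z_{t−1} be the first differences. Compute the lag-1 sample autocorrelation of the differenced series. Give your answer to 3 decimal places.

First differences Δz: -9, 2, 4, -17, 14, -3
Mean of differences = -1.5000
Numerator Σ(Δz_t−Δz̄)(Δz_{t+1}−Δz̄) = -355.7500
Denominator Σ(Δz_t−Δz̄)² = 581.5000
r_1(Δz) = -355.7500 / 581.5000 = -0.612

-0.612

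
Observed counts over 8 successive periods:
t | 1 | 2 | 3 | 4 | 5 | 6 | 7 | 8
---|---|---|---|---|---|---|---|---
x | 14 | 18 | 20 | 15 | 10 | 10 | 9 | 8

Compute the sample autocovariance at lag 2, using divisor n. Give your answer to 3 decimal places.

Mean x̄ = (14 + 18 + 20 + 15 + 10 + 10 + 9 + 8)/8 = 13.0000
Deviations: 1.0000, 5.0000, 7.0000, 2.0000, -3.0000, -3.0000, -4.0000, -5.0000
Σ_{t=1}^{6}(x_t−x̄)(x_{t+2}−x̄) = 17.0000
γ_2 = 17.0000 / 8 = 2.125

2.125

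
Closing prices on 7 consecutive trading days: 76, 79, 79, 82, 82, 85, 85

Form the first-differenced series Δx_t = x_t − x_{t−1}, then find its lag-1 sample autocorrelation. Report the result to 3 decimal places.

First differences Δx: 3, 0, 3, 0, 3, 0
Mean of differences = 1.5000
Numerator Σ(Δx_t−Δx̄)(Δx_{t+1}−Δx̄) = -11.2500
Denominator Σ(Δx_t−Δx̄)² = 13.5000
r_1(Δx) = -11.2500 / 13.5000 = -0.833

-0.833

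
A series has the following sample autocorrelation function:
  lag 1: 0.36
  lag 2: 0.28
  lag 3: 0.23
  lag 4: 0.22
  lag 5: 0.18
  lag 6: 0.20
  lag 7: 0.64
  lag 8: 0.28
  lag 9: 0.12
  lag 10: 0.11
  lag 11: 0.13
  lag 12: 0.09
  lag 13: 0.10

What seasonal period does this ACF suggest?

The largest autocorrelation is r_7 = 0.64; the remaining lags stay at or below 0.36. The elevated value at lag 1 (0.36), dropping to 0.28 at lag 2, reflects decaying short-term dependence rather than seasonality.
The dominant spike at lag 7 indicates a seasonal period of 7.

7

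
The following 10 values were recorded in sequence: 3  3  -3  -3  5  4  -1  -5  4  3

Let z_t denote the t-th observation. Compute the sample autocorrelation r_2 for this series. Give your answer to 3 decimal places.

-0.746

Mean z̄ = (3 + 3 − 3 − 3 + 5 + 4 − 1 − 5 + 4 + 3)/10 = 1.0000
Numerator Σ_{t=1}^{8}(z_t−z̄)(z_{t+2}−z̄) = -88.0000
Denominator Σ(z_t−z̄)² = 118.0000
r_2 = -88.0000 / 118.0000 = -0.746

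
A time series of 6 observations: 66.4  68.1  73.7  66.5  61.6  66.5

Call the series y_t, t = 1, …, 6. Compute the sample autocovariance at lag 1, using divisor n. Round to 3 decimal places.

1.415

Mean ȳ = (66.4 + 68.1 + 73.7 + 66.5 + 61.6 + 66.5)/6 = 67.1333
Deviations: -0.7333, 0.9667, 6.5667, -0.6333, -5.5333, -0.6333
Σ_{t=1}^{5}(y_t−ȳ)(y_{t+1}−ȳ) = 8.4889
γ_1 = 8.4889 / 6 = 1.415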